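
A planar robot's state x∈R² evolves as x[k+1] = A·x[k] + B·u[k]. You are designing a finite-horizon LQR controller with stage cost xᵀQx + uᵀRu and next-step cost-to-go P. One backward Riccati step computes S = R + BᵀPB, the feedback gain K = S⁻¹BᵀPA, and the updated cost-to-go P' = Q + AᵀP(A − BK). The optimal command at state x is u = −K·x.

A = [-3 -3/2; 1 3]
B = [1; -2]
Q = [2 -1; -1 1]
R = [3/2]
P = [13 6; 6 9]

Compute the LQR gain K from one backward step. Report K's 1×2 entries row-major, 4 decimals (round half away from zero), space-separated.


BᵀP = [1.0000 -12.0000]
S = R + BᵀPB = [3/2] + [25.0000] = [26.5000]
BᵀPA = [-15.0000 -37.5000]
K = S⁻¹·BᵀPA = [-0.5660 -1.4151]
A−BK = [-2.4340 -0.0849; -0.1321 0.1698]
AᵀP(A−BK) = [81.5094 1.2736; 1.2736 3.1840]
P' = Q + AᵀP(A−BK) = [83.5094 0.2736; 0.2736 4.1840]
tr(P') = 87.6934

-0.5660 -1.4151


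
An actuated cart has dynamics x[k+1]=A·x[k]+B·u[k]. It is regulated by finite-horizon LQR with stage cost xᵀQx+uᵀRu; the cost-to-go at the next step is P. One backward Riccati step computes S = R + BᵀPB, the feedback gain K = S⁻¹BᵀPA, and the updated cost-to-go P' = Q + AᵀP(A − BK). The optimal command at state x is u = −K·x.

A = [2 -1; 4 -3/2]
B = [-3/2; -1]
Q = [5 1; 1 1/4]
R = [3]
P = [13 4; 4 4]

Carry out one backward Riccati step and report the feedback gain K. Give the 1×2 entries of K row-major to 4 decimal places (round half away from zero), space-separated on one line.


BᵀP = [-23.5000 -10.0000]
S = R + BᵀPB = [3] + [45.2500] = [48.2500]
BᵀPA = [-87.0000 38.5000]
K = S⁻¹·BᵀPA = [-1.8031 0.7979]
A−BK = [-0.7047 0.1969; 2.1969 -0.7021]
AᵀP(A−BK) = [23.1295 -8.5803; -8.5803 3.2798]
P' = Q + AᵀP(A−BK) = [28.1295 -7.5803; -7.5803 3.5298]
tr(P') = 31.6593

-1.8031 0.7979


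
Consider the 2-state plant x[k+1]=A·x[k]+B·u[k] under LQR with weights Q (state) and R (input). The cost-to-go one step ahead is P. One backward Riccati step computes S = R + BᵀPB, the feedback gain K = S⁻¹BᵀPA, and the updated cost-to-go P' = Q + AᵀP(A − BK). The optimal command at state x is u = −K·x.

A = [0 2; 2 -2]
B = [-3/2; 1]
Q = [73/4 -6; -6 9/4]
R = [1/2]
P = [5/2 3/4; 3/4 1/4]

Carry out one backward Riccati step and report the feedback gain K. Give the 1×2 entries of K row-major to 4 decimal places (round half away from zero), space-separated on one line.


BᵀP = [-3.0000 -0.8750]
S = R + BᵀPB = [1/2] + [3.6250] = [4.1250]
BᵀPA = [-1.7500 -4.2500]
K = S⁻¹·BᵀPA = [-0.4242 -1.0303]
A−BK = [-0.6364 0.4545; 2.4242 -0.9697]
AᵀP(A−BK) = [0.2576 0.1970; 0.1970 0.6212]
P' = Q + AᵀP(A−BK) = [18.5076 -5.8030; -5.8030 2.8712]
tr(P') = 21.3788

-0.4242 -1.0303


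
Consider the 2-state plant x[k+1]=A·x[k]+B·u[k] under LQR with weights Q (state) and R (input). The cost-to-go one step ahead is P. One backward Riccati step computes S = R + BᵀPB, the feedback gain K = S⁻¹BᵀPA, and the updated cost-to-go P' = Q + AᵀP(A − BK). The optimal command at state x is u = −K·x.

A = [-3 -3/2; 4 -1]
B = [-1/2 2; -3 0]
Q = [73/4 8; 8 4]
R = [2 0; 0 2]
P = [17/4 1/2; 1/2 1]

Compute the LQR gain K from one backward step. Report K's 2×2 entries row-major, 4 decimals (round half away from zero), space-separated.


-0.9567 0.3187 -1.4966 -0.6021

BᵀP = [-3.6250 -3.2500; 8.5000 1.0000]
S = R + BᵀPB = [2 0; 0 2] + [11.5625 -7.2500; -7.2500 17.0000] = [13.5625 -7.2500; -7.2500 19.0000]
BᵀPA = [-2.1250 8.6875; -21.5000 -13.7500]
K = S⁻¹·BᵀPA = [-0.9567 0.3187; -1.4966 -0.6021]
A−BK = [-0.4851 -0.1365; 1.1298 -0.0439]
AᵀP(A−BK) = [8.0390 1.3577; 1.3577 1.0152]
P' = Q + AᵀP(A−BK) = [26.2890 9.3577; 9.3577 5.0152]
tr(P') = 31.3042


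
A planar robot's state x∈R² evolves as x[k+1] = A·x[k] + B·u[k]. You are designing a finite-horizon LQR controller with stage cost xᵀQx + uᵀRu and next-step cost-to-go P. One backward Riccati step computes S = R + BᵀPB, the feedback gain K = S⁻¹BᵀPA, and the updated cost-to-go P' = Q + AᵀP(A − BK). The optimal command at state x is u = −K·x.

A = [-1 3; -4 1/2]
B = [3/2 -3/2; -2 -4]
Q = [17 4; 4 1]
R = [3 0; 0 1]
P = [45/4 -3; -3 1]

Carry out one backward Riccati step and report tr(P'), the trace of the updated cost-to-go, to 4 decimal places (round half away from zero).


BᵀP = [22.8750 -6.5000; -4.8750 0.5000]
S = R + BᵀPB = [3 0; 0 1] + [47.3125 -8.3125; -8.3125 5.3125] = [50.3125 -8.3125; -8.3125 6.3125]
BᵀPA = [3.1250 65.3750; 2.8750 -14.3750]
K = S⁻¹·BᵀPA = [0.1756 1.1798; 0.6866 -0.7236]
A−BK = [-0.2334 0.1449; -0.9024 -0.0347]
AᵀP(A−BK) = [0.7274 0.1434; 0.1434 4.9671]
P' = Q + AᵀP(A−BK) = [17.7274 4.1434; 4.1434 5.9671]
tr(P') = 23.6944

23.6944


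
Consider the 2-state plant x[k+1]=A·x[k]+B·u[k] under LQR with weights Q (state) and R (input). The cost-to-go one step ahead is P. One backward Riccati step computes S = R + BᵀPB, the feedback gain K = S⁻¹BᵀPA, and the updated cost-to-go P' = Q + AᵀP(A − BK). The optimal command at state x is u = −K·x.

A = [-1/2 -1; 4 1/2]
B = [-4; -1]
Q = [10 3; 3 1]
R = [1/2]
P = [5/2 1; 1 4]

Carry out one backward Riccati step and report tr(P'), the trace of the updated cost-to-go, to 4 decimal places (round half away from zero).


59.8155

BᵀP = [-11.0000 -8.0000]
S = R + BᵀPB = [1/2] + [52.0000] = [52.5000]
BᵀPA = [-26.5000 7.0000]
K = S⁻¹·BᵀPA = [-0.5048 0.1333]
A−BK = [-2.5190 -0.4667; 3.4952 0.6333]
AᵀP(A−BK) = [47.2488 8.5333; 8.5333 1.5667]
P' = Q + AᵀP(A−BK) = [57.2488 11.5333; 11.5333 2.5667]
tr(P') = 59.8155


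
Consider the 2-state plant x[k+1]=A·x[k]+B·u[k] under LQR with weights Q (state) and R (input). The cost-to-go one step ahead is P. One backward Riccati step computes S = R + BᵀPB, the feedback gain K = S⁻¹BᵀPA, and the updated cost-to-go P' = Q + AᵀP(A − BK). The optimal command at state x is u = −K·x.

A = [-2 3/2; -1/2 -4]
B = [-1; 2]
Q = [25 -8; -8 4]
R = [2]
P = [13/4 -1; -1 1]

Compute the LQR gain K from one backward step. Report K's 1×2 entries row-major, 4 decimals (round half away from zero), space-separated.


0.6792 -1.5000

BᵀP = [-5.2500 3.0000]
S = R + BᵀPB = [2] + [11.2500] = [13.2500]
BᵀPA = [9.0000 -19.8750]
K = S⁻¹·BᵀPA = [0.6792 -1.5000]
A−BK = [-1.3208 0.0000; -1.8585 -1.0000]
AᵀP(A−BK) = [5.1368 -1.5000; -1.5000 5.5000]
P' = Q + AᵀP(A−BK) = [30.1368 -9.5000; -9.5000 9.5000]
tr(P') = 39.6368


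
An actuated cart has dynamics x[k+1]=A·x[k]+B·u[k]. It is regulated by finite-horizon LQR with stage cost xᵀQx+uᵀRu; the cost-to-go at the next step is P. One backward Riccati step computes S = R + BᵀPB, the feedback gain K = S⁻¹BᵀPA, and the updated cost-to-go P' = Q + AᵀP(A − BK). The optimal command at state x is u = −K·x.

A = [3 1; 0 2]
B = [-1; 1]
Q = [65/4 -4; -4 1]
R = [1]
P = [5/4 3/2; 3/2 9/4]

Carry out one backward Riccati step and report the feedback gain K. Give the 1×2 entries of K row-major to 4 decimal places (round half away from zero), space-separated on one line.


0.5000 1.1667

BᵀP = [0.2500 0.7500]
S = R + BᵀPB = [1] + [0.5000] = [1.5000]
BᵀPA = [0.7500 1.7500]
K = S⁻¹·BᵀPA = [0.5000 1.1667]
A−BK = [3.5000 2.1667; -0.5000 0.8333]
AᵀP(A−BK) = [10.8750 11.8750; 11.8750 14.2083]
P' = Q + AᵀP(A−BK) = [27.1250 7.8750; 7.8750 15.2083]
tr(P') = 42.3333


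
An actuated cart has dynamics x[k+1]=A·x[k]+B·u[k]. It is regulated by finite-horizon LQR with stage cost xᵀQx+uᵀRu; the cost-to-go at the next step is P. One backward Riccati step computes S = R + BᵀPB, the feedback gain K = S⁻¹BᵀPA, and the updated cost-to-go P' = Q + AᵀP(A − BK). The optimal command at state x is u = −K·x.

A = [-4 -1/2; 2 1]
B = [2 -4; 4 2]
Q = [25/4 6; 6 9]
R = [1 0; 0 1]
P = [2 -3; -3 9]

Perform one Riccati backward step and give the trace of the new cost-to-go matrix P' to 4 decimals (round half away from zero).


16.2847

BᵀP = [-8.0000 30.0000; -14.0000 30.0000]
S = R + BᵀPB = [1 0; 0 1] + [104.0000 92.0000; 92.0000 116.0000] = [105.0000 92.0000; 92.0000 117.0000]
BᵀPA = [92.0000 34.0000; 116.0000 37.0000]
K = S⁻¹·BᵀPA = [0.0241 0.1502; 0.9725 0.1981]
A−BK = [-0.1581 -0.0080; -0.0414 0.0029]
AᵀP(A−BK) = [0.9725 0.1981; 0.1981 0.0622]
P' = Q + AᵀP(A−BK) = [7.2225 6.1981; 6.1981 9.0622]
tr(P') = 16.2847


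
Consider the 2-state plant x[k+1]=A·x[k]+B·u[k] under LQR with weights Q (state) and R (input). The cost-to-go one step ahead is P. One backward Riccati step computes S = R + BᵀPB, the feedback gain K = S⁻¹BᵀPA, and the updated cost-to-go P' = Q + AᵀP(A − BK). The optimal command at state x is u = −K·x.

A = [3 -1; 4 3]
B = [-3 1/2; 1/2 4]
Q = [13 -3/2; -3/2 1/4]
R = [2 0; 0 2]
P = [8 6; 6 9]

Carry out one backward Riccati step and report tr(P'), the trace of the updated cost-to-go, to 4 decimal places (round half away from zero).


18.2603

BᵀP = [-21.0000 -13.5000; 28.0000 39.0000]
S = R + BᵀPB = [2 0; 0 2] + [56.2500 -64.5000; -64.5000 170.0000] = [58.2500 -64.5000; -64.5000 172.0000]
BᵀPA = [-117.0000 -19.5000; 240.0000 89.0000]
K = S⁻¹·BᵀPA = [-0.7927 0.4073; 1.0981 0.6702]
A−BK = [0.0730 -0.1131; 0.0039 0.1156]
AᵀP(A−BK) = [3.7144 0.8121; 0.8121 1.2958]
P' = Q + AᵀP(A−BK) = [16.7144 -0.6879; -0.6879 1.5458]
tr(P') = 18.2603


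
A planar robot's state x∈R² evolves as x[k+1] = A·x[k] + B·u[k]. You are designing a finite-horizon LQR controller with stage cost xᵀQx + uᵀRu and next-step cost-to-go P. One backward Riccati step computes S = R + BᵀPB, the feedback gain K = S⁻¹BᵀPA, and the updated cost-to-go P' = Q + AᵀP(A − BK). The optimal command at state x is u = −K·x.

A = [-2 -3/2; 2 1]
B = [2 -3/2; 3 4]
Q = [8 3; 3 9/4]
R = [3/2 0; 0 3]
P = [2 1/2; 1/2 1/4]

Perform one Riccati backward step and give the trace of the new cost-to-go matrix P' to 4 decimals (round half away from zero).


11.9237

BᵀP = [5.5000 1.7500; -1.0000 0.2500]
S = R + BᵀPB = [3/2 0; 0 3] + [16.2500 -1.2500; -1.2500 2.5000] = [17.7500 -1.2500; -1.2500 5.5000]
BᵀPA = [-7.5000 -6.5000; 2.5000 1.7500]
K = S⁻¹·BᵀPA = [-0.3969 -0.3494; 0.3643 0.2388]
A−BK = [-0.6597 -0.4431; 1.7332 1.0930]
AᵀP(A−BK) = [1.1126 0.7827; 0.7827 0.5612]
P' = Q + AᵀP(A−BK) = [9.1126 3.7827; 3.7827 2.8112]
tr(P') = 11.9237


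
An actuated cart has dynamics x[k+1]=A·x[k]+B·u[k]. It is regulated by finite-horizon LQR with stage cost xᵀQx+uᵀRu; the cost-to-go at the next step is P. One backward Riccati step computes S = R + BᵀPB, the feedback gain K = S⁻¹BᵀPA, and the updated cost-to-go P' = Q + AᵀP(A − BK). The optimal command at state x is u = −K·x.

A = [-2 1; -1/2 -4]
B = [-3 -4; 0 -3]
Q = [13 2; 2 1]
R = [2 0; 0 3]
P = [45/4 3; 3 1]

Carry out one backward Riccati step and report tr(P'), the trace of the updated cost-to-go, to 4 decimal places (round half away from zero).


16.9691

BᵀP = [-33.7500 -9.0000; -54.0000 -15.0000]
S = R + BᵀPB = [2 0; 0 3] + [101.2500 162.0000; 162.0000 261.0000] = [103.2500 162.0000; 162.0000 264.0000]
BᵀPA = [72.0000 2.2500; 115.5000 6.0000]
K = S⁻¹·BᵀPA = [0.2929 -0.3728; 0.2578 0.2515]
A−BK = [-0.0902 0.8876; 0.2733 -3.2456]
AᵀP(A−BK) = [0.3892 -0.2056; -0.2056 2.5799]
P' = Q + AᵀP(A−BK) = [13.3892 1.7944; 1.7944 3.5799]
tr(P') = 16.9691


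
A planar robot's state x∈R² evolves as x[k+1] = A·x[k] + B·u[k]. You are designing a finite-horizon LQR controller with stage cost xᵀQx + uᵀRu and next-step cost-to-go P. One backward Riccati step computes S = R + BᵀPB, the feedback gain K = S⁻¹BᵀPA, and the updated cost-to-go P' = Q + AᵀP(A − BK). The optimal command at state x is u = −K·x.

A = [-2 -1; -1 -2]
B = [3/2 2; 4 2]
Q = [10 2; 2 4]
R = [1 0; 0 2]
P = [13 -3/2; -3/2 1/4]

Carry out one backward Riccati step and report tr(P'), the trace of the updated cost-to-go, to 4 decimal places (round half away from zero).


16.0609

BᵀP = [13.5000 -1.2500; 23.0000 -2.5000]
S = R + BᵀPB = [1 0; 0 2] + [15.2500 24.5000; 24.5000 41.0000] = [16.2500 24.5000; 24.5000 43.0000]
BᵀPA = [-25.7500 -11.0000; -43.5000 -18.0000]
K = S⁻¹·BᵀPA = [-0.4213 -0.3249; -0.7716 -0.2335]
A−BK = [0.1751 -0.0457; 2.2284 -0.2335]
AᵀP(A−BK) = [1.8376 0.4772; 0.4772 0.2234]
P' = Q + AᵀP(A−BK) = [11.8376 2.4772; 2.4772 4.2234]
tr(P') = 16.0609


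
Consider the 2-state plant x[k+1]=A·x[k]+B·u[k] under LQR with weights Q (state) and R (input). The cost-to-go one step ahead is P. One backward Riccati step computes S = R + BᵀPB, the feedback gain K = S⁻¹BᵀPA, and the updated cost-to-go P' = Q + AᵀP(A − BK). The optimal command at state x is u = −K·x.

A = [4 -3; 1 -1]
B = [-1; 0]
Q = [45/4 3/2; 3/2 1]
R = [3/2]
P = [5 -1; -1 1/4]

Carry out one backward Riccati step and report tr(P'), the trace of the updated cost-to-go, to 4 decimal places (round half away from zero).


BᵀP = [-5.0000 1.0000]
S = R + BᵀPB = [3/2] + [5.0000] = [6.5000]
BᵀPA = [-19.0000 14.0000]
K = S⁻¹·BᵀPA = [-2.9231 2.1538]
A−BK = [1.0769 -0.8462; 1.0000 -1.0000]
AᵀP(A−BK) = [16.7115 -12.3269; -12.3269 9.0962]
P' = Q + AᵀP(A−BK) = [27.9615 -10.8269; -10.8269 10.0962]
tr(P') = 38.0577

38.0577


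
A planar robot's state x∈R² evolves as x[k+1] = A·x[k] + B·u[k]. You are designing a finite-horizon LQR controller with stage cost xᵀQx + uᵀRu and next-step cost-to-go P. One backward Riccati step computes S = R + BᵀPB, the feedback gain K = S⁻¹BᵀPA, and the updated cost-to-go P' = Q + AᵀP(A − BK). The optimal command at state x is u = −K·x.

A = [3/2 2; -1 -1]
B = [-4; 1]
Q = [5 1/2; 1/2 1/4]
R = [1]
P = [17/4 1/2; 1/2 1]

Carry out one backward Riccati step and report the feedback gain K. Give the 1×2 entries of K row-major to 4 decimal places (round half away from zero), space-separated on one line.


-0.3598 -0.4848

BᵀP = [-16.5000 -1.0000]
S = R + BᵀPB = [1] + [65.0000] = [66.0000]
BᵀPA = [-23.7500 -32.0000]
K = S⁻¹·BᵀPA = [-0.3598 -0.4848]
A−BK = [0.0606 0.0606; -0.6402 -0.5152]
AᵀP(A−BK) = [0.5161 0.4848; 0.4848 0.4848]
P' = Q + AᵀP(A−BK) = [5.5161 0.9848; 0.9848 0.7348]
tr(P') = 6.2509


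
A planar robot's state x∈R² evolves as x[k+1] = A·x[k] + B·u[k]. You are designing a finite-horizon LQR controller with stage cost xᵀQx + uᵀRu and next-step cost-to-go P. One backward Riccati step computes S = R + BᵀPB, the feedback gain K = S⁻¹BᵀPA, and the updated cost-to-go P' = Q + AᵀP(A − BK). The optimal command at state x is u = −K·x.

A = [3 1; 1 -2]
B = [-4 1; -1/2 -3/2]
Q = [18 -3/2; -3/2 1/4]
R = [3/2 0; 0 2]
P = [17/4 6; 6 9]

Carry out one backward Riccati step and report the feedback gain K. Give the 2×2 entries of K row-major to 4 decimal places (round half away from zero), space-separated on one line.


-0.8688 0.2744 -0.2335 0.4714

BᵀP = [-20.0000 -28.5000; -4.7500 -7.5000]
S = R + BᵀPB = [3/2 0; 0 2] + [94.2500 22.7500; 22.7500 6.5000] = [95.7500 22.7500; 22.7500 8.5000]
BᵀPA = [-88.5000 37.0000; -21.7500 10.2500]
K = S⁻¹·BᵀPA = [-0.8688 0.2744; -0.2335 0.4714]
A−BK = [-0.2417 1.6262; 0.2154 -1.1557]
AᵀP(A−BK) = [1.2823 -0.7109; -0.7109 1.2646]
P' = Q + AᵀP(A−BK) = [19.2823 -2.2109; -2.2109 1.5146]
tr(P') = 20.7969


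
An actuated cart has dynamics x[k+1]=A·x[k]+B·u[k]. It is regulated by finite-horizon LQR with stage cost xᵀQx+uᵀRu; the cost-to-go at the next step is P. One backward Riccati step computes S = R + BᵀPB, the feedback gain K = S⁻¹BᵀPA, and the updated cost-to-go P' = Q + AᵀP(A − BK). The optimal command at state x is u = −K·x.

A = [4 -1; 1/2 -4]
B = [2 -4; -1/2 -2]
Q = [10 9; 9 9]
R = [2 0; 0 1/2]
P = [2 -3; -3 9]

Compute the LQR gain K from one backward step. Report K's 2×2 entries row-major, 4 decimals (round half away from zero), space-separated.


BᵀP = [5.5000 -10.5000; -2.0000 -6.0000]
S = R + BᵀPB = [2 0; 0 1/2] + [16.2500 -1.0000; -1.0000 20.0000] = [18.2500 -1.0000; -1.0000 20.5000]
BᵀPA = [16.7500 36.5000; -11.0000 26.0000]
K = S⁻¹·BᵀPA = [0.8908 2.0750; -0.4931 1.3695]
A−BK = [0.2459 0.3280; -0.0409 -0.2235]
AᵀP(A−BK) = [1.9049 3.8077; 3.8077 10.6536]
P' = Q + AᵀP(A−BK) = [11.9049 12.8077; 12.8077 19.6536]
tr(P') = 31.5585

0.8908 2.0750 -0.4931 1.3695


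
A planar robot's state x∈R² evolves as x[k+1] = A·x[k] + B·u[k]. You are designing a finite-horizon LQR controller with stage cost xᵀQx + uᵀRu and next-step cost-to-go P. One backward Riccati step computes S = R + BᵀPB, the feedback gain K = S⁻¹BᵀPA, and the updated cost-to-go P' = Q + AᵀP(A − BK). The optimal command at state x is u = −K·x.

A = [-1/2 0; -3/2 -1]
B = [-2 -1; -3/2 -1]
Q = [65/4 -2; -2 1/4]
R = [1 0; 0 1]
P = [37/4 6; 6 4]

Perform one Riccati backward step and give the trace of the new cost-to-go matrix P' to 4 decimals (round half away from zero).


BᵀP = [-27.5000 -18.0000; -15.2500 -10.0000]
S = R + BᵀPB = [1 0; 0 1] + [82.0000 45.5000; 45.5000 25.2500] = [83.0000 45.5000; 45.5000 26.2500]
BᵀPA = [40.7500 18.0000; 22.6250 10.0000]
K = S⁻¹·BᵀPA = [0.3710 0.1613; 0.2189 0.1014]
A−BK = [0.4608 0.4240; -0.7247 -0.6567]
AᵀP(A−BK) = [0.2431 0.1336; 0.1336 0.0829]
P' = Q + AᵀP(A−BK) = [16.4931 -1.8664; -1.8664 0.3329]
tr(P') = 16.8260

16.8260


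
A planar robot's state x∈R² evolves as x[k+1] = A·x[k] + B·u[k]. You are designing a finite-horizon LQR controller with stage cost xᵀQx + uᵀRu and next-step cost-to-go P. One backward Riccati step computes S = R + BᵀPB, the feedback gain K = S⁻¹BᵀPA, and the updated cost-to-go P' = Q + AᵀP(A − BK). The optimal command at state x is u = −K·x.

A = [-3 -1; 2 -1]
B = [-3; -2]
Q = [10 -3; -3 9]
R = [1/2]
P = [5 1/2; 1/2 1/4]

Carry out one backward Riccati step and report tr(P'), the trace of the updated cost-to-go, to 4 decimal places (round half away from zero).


BᵀP = [-16.0000 -2.0000]
S = R + BᵀPB = [1/2] + [52.0000] = [52.5000]
BᵀPA = [44.0000 18.0000]
K = S⁻¹·BᵀPA = [0.8381 0.3429]
A−BK = [-0.4857 0.0286; 3.6762 -0.3143]
AᵀP(A−BK) = [3.1238 -0.0857; -0.0857 0.0786]
P' = Q + AᵀP(A−BK) = [13.1238 -3.0857; -3.0857 9.0786]
tr(P') = 22.2024

22.2024


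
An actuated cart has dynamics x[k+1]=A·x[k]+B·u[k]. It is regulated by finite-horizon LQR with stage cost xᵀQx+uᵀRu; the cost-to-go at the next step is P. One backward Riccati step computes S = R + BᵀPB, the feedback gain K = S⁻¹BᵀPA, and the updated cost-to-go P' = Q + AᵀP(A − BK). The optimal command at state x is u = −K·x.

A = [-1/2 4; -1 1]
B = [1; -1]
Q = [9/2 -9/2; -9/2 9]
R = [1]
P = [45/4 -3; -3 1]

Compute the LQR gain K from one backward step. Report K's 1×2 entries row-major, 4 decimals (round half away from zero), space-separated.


-0.1623 2.7532

BᵀP = [14.2500 -4.0000]
S = R + BᵀPB = [1] + [18.2500] = [19.2500]
BᵀPA = [-3.1250 53.0000]
K = S⁻¹·BᵀPA = [-0.1623 2.7532]
A−BK = [-0.3377 1.2468; -1.1623 3.7532]
AᵀP(A−BK) = [0.3052 -1.3961; -1.3961 11.0779]
P' = Q + AᵀP(A−BK) = [4.8052 -5.8961; -5.8961 20.0779]
tr(P') = 24.8831


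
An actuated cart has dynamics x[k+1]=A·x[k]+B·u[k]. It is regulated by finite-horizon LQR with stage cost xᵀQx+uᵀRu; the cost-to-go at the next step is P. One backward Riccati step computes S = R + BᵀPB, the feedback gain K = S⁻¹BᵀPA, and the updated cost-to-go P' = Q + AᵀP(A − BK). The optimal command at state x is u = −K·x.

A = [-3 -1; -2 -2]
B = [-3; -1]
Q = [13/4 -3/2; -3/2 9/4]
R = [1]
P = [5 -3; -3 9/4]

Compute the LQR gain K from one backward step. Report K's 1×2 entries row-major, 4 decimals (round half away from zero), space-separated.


0.7438 -0.0496

BᵀP = [-12.0000 6.7500]
S = R + BᵀPB = [1] + [29.2500] = [30.2500]
BᵀPA = [22.5000 -1.5000]
K = S⁻¹·BᵀPA = [0.7438 -0.0496]
A−BK = [-0.7686 -1.1488; -1.2562 -2.0496]
AᵀP(A−BK) = [1.2645 1.1157; 1.1157 1.9256]
P' = Q + AᵀP(A−BK) = [4.5145 -0.3843; -0.3843 4.1756]
tr(P') = 8.6901


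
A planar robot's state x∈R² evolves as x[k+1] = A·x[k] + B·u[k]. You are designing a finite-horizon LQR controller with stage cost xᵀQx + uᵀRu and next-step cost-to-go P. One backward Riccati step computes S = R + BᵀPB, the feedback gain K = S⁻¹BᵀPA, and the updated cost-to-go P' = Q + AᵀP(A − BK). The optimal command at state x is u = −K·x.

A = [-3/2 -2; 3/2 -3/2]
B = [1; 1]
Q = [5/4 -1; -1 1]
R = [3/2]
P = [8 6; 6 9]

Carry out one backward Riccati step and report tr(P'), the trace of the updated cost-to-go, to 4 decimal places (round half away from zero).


18.0615

BᵀP = [14.0000 15.0000]
S = R + BᵀPB = [3/2] + [29.0000] = [30.5000]
BᵀPA = [1.5000 -50.5000]
K = S⁻¹·BᵀPA = [0.0492 -1.6557]
A−BK = [-1.5492 -0.3443; 1.4508 0.1557]
AᵀP(A−BK) = [11.1762 1.7336; 1.7336 4.6352]
P' = Q + AᵀP(A−BK) = [12.4262 0.7336; 0.7336 5.6352]
tr(P') = 18.0615


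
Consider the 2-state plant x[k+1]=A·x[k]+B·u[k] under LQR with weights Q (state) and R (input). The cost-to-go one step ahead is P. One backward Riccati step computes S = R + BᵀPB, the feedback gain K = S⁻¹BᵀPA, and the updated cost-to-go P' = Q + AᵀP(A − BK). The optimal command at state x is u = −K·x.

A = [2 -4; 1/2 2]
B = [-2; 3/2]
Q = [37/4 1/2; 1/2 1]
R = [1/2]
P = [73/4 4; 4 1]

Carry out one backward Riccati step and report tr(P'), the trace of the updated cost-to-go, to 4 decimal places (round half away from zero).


14.1461

BᵀP = [-30.5000 -6.5000]
S = R + BᵀPB = [1/2] + [51.2500] = [51.7500]
BᵀPA = [-64.2500 109.0000]
K = S⁻¹·BᵀPA = [-1.2415 2.1063]
A−BK = [-0.4831 0.2126; 2.3623 -1.1594]
AᵀP(A−BK) = [1.4807 -1.6715; -1.6715 2.4155]
P' = Q + AᵀP(A−BK) = [10.7307 -1.1715; -1.1715 3.4155]
tr(P') = 14.1461


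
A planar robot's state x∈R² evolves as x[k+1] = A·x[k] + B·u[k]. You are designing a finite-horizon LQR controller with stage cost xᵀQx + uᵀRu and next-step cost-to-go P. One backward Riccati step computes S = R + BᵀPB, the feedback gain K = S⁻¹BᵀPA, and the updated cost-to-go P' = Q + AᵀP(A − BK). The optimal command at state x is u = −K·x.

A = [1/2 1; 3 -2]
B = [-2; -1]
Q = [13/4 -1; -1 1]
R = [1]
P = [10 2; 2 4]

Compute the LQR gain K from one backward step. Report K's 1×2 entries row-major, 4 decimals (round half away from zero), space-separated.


-0.6604 -0.1132

BᵀP = [-22.0000 -8.0000]
S = R + BᵀPB = [1] + [52.0000] = [53.0000]
BᵀPA = [-35.0000 -6.0000]
K = S⁻¹·BᵀPA = [-0.6604 -0.1132]
A−BK = [-0.8208 0.7736; 2.3396 -2.1132]
AᵀP(A−BK) = [21.3868 -18.9623; -18.9623 17.3208]
P' = Q + AᵀP(A−BK) = [24.6368 -19.9623; -19.9623 18.3208]
tr(P') = 42.9575


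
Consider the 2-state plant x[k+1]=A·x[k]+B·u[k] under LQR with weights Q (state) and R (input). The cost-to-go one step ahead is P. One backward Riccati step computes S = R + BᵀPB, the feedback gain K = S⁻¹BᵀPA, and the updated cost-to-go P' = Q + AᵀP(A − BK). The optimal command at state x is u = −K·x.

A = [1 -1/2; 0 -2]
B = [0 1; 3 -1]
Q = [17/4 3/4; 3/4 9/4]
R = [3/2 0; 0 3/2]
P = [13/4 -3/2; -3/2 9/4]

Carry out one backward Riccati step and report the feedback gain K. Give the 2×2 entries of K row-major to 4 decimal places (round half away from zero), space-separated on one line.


BᵀP = [-4.5000 6.7500; 4.7500 -3.7500]
S = R + BᵀPB = [3/2 0; 0 3/2] + [20.2500 -11.2500; -11.2500 8.5000] = [21.7500 -11.2500; -11.2500 10.0000]
BᵀPA = [-4.5000 -11.2500; 4.7500 5.1250]
K = S⁻¹·BᵀPA = [0.0928 -0.6031; 0.5794 -0.1660]
A−BK = [0.4206 -0.3340; 0.3010 -0.3567]
AᵀP(A−BK) = [0.9155 -0.5505; -0.5505 0.8784]
P' = Q + AᵀP(A−BK) = [5.1655 0.1995; 0.1995 3.1284]
tr(P') = 8.2938

0.0928 -0.6031 0.5794 -0.1660


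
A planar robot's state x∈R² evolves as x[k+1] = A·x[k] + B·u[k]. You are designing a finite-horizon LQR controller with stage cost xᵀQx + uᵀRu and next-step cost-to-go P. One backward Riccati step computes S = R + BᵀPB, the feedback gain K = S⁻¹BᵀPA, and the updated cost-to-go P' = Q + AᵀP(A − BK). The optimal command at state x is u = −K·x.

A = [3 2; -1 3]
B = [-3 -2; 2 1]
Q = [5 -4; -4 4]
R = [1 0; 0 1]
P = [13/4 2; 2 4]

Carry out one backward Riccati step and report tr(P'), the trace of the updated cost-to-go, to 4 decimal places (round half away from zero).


65.6770

BᵀP = [-5.7500 2.0000; -4.5000 0.0000]
S = R + BᵀPB = [1 0; 0 1] + [21.2500 13.5000; 13.5000 9.0000] = [22.2500 13.5000; 13.5000 10.0000]
BᵀPA = [-19.2500 -5.5000; -13.5000 -9.0000]
K = S⁻¹·BᵀPA = [-0.2547 1.6522; -1.0062 -3.1304]
A−BK = [0.2236 0.6957; 0.5155 2.8261]
AᵀP(A−BK) = [2.7640 11.0435; 11.0435 53.9130]
P' = Q + AᵀP(A−BK) = [7.7640 7.0435; 7.0435 57.9130]
tr(P') = 65.6770


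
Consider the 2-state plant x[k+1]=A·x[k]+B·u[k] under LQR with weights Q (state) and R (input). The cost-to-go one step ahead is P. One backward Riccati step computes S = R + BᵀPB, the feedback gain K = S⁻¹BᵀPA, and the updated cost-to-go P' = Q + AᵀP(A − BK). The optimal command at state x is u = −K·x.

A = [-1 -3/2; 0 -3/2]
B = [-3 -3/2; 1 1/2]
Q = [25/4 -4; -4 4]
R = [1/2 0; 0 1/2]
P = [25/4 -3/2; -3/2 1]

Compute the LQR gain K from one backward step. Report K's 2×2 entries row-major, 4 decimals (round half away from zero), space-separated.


BᵀP = [-20.2500 5.5000; -10.1250 2.7500]
S = R + BᵀPB = [1/2 0; 0 1/2] + [66.2500 33.1250; 33.1250 16.5625] = [66.7500 33.1250; 33.1250 17.0625]
BᵀPA = [20.2500 22.1250; 10.1250 11.0625]
K = S⁻¹·BᵀPA = [0.2431 0.2656; 0.1215 0.1328]
A−BK = [-0.0885 -0.5041; -0.3038 -1.8320]
AᵀP(A−BK) = [0.0975 0.4029; 0.4029 2.2179]
P' = Q + AᵀP(A−BK) = [6.3475 -3.5971; -3.5971 6.2179]
tr(P') = 12.5655

0.2431 0.2656 0.1215 0.1328


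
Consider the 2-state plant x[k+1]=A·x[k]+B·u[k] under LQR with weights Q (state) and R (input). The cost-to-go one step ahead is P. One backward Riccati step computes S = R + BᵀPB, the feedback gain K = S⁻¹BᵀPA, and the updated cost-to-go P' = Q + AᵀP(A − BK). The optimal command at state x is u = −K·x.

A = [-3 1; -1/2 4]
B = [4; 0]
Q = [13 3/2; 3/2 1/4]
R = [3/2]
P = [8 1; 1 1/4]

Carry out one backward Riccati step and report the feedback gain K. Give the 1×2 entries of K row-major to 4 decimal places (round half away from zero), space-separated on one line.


BᵀP = [32.0000 4.0000]
S = R + BᵀPB = [3/2] + [128.0000] = [129.5000]
BᵀPA = [-98.0000 48.0000]
K = S⁻¹·BᵀPA = [-0.7568 0.3707]
A−BK = [0.0270 -0.4826; -0.5000 4.0000]
AᵀP(A−BK) = [0.9003 -0.6757; -0.6757 2.2085]
P' = Q + AᵀP(A−BK) = [13.9003 0.8243; 0.8243 2.4585]
tr(P') = 16.3588

-0.7568 0.3707


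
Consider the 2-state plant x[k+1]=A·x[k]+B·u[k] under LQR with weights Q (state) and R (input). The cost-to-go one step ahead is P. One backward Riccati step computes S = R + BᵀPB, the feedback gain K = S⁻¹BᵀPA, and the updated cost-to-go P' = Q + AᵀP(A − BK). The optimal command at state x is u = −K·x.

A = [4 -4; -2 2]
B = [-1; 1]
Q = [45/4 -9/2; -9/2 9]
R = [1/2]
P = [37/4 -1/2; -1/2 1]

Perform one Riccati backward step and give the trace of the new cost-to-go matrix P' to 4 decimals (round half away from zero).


BᵀP = [-9.7500 1.5000]
S = R + BᵀPB = [1/2] + [11.2500] = [11.7500]
BᵀPA = [-42.0000 42.0000]
K = S⁻¹·BᵀPA = [-3.5745 3.5745]
A−BK = [0.4255 -0.4255; 1.5745 -1.5745]
AᵀP(A−BK) = [9.8723 -9.8723; -9.8723 9.8723]
P' = Q + AᵀP(A−BK) = [21.1223 -14.3723; -14.3723 18.8723]
tr(P') = 39.9947

39.9947


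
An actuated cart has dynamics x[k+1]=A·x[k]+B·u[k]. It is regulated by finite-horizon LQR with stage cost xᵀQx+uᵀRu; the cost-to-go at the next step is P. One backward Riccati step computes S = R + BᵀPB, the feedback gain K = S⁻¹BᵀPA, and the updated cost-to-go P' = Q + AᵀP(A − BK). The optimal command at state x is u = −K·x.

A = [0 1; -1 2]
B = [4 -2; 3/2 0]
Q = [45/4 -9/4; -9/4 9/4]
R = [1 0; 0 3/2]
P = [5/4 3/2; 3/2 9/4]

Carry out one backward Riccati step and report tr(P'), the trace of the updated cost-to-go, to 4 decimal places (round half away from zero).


BᵀP = [7.2500 9.3750; -2.5000 -3.0000]
S = R + BᵀPB = [1 0; 0 3/2] + [43.0625 -14.5000; -14.5000 5.0000] = [44.0625 -14.5000; -14.5000 6.5000]
BᵀPA = [-9.3750 26.0000; 3.0000 -8.5000]
K = S⁻¹·BᵀPA = [-0.2290 0.6007; -0.0492 0.0324]
A−BK = [0.8174 -1.3381; -0.6565 1.0989]
AᵀP(A−BK) = [0.2511 -0.4653; -0.4653 0.9063]
P' = Q + AᵀP(A−BK) = [11.5011 -2.7153; -2.7153 3.1563]
tr(P') = 14.6575

14.6575


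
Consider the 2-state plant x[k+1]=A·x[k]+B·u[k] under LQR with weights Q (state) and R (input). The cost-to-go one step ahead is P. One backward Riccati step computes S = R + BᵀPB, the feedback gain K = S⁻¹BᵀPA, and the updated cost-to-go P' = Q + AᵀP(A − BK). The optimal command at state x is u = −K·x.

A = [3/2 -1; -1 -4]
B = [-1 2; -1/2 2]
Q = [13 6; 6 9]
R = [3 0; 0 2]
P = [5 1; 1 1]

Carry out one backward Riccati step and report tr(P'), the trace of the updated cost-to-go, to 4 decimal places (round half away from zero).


31.1477

BᵀP = [-5.5000 -1.5000; 12.0000 4.0000]
S = R + BᵀPB = [3 0; 0 2] + [6.2500 -14.0000; -14.0000 32.0000] = [9.2500 -14.0000; -14.0000 34.0000]
BᵀPA = [-6.7500 11.5000; 14.0000 -28.0000]
K = S⁻¹·BᵀPA = [-0.2827 -0.0084; 0.2954 -0.8270]
A−BK = [0.6266 0.6456; -1.7321 -2.3502]
AᵀP(A−BK) = [3.2068 3.0211; 3.0211 5.9409]
P' = Q + AᵀP(A−BK) = [16.2068 9.0211; 9.0211 14.9409]
tr(P') = 31.1477


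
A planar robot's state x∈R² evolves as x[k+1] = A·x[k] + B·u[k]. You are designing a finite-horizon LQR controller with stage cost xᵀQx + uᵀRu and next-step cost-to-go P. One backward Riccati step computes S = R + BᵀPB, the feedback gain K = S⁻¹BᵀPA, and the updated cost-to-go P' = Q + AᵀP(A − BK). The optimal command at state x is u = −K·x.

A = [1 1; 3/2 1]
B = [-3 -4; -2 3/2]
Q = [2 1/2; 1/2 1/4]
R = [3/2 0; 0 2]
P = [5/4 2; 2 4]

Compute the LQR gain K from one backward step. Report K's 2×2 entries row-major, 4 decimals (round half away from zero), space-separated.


-0.5617 -0.4169 0.0882 0.0241

BᵀP = [-7.7500 -14.0000; -2.0000 -2.0000]
S = R + BᵀPB = [3/2 0; 0 2] + [51.2500 10.0000; 10.0000 5.0000] = [52.7500 10.0000; 10.0000 7.0000]
BᵀPA = [-28.7500 -21.7500; -5.0000 -4.0000]
K = S⁻¹·BᵀPA = [-0.5617 -0.4169; 0.0882 0.0241]
A−BK = [-0.3324 -0.1541; 0.2442 0.1300]
AᵀP(A−BK) = [0.5409 0.3849; 0.3849 0.2790]
P' = Q + AᵀP(A−BK) = [2.5409 0.8849; 0.8849 0.5290]
tr(P') = 3.0699


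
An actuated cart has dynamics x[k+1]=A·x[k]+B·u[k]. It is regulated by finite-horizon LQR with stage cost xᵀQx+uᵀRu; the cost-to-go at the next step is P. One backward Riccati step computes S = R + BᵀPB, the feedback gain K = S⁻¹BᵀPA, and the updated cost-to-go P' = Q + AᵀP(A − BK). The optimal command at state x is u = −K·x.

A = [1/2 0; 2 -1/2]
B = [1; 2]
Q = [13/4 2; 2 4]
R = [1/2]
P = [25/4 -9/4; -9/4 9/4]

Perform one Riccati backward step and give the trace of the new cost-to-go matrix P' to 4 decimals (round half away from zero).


BᵀP = [1.7500 2.2500]
S = R + BᵀPB = [1/2] + [6.2500] = [6.7500]
BᵀPA = [5.3750 -1.1250]
K = S⁻¹·BᵀPA = [0.7963 -0.1667]
A−BK = [-0.2963 0.1667; 0.4074 -0.1667]
AᵀP(A−BK) = [1.7824 -0.7917; -0.7917 0.3750]
P' = Q + AᵀP(A−BK) = [5.0324 1.2083; 1.2083 4.3750]
tr(P') = 9.4074

9.4074


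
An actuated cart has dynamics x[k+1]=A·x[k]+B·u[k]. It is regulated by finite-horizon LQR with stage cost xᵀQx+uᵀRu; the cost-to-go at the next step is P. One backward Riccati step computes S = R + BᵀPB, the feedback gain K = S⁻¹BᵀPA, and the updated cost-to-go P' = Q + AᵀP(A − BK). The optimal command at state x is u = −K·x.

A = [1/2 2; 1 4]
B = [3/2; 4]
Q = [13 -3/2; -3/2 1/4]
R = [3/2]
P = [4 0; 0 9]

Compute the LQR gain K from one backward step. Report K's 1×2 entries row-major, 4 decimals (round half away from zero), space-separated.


0.2524 1.0097

BᵀP = [6.0000 36.0000]
S = R + BᵀPB = [3/2] + [153.0000] = [154.5000]
BᵀPA = [39.0000 156.0000]
K = S⁻¹·BᵀPA = [0.2524 1.0097]
A−BK = [0.1214 0.4854; -0.0097 -0.0388]
AᵀP(A−BK) = [0.1553 0.6214; 0.6214 2.4854]
P' = Q + AᵀP(A−BK) = [13.1553 -0.8786; -0.8786 2.7354]
tr(P') = 15.8908


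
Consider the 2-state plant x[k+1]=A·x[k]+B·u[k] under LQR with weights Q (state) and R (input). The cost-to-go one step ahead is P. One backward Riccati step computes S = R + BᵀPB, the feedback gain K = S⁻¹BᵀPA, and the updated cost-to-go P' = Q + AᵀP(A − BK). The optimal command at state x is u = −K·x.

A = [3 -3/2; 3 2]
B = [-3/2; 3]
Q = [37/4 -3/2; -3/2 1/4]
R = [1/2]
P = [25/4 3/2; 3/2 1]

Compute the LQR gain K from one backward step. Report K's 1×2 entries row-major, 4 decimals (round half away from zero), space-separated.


-1.2298 0.8758

BᵀP = [-4.8750 0.7500]
S = R + BᵀPB = [1/2] + [9.5625] = [10.0625]
BᵀPA = [-12.3750 8.8125]
K = S⁻¹·BᵀPA = [-1.2298 0.8758]
A−BK = [1.1553 -0.1863; 6.6894 -0.6273]
AᵀP(A−BK) = [77.0311 -9.0373; -9.0373 1.3447]
P' = Q + AᵀP(A−BK) = [86.2811 -10.5373; -10.5373 1.5947]
tr(P') = 87.8758


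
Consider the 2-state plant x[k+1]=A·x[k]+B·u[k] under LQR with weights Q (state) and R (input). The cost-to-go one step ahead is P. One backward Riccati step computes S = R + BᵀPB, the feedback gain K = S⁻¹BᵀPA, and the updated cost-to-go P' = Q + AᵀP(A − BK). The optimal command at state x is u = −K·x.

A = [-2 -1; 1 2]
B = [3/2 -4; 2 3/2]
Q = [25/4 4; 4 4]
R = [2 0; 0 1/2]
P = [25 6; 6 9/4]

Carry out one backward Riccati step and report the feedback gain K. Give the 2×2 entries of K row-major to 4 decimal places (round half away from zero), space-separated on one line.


0.0579 0.4702 0.5147 0.3997

BᵀP = [49.5000 13.5000; -91.0000 -20.6250]
S = R + BᵀPB = [2 0; 0 1/2] + [101.2500 -177.7500; -177.7500 333.0625] = [103.2500 -177.7500; -177.7500 333.5625]
BᵀPA = [-85.5000 -22.5000; 161.3750 49.7500]
K = S⁻¹·BᵀPA = [0.0579 0.4702; 0.5147 0.3997]
A−BK = [-0.0282 -0.1064; 0.1122 0.4600]
AᵀP(A−BK) = [0.1494 0.1990; 0.1990 0.6939]
P' = Q + AᵀP(A−BK) = [6.3994 4.1990; 4.1990 4.6939]
tr(P') = 11.0933


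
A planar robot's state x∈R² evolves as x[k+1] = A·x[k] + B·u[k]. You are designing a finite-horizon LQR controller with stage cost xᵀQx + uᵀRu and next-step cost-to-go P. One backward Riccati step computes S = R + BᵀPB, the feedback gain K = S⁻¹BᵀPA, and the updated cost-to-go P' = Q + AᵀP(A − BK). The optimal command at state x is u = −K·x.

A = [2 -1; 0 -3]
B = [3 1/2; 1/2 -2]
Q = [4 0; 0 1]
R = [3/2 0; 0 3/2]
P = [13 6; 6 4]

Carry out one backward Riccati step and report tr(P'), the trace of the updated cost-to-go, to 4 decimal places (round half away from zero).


BᵀP = [42.0000 20.0000; -5.5000 -5.0000]
S = R + BᵀPB = [3/2 0; 0 3/2] + [136.0000 -19.0000; -19.0000 7.2500] = [137.5000 -19.0000; -19.0000 8.7500]
BᵀPA = [84.0000 -102.0000; -11.0000 20.5000]
K = S⁻¹·BᵀPA = [0.6246 -0.5973; 0.0992 1.0459]
A−BK = [0.0766 0.2690; -0.1140 -0.6096]
AᵀP(A−BK) = [0.6234 -0.3224; -0.3224 2.6353]
P' = Q + AᵀP(A−BK) = [4.6234 -0.3224; -0.3224 3.6353]
tr(P') = 8.2587

8.2587


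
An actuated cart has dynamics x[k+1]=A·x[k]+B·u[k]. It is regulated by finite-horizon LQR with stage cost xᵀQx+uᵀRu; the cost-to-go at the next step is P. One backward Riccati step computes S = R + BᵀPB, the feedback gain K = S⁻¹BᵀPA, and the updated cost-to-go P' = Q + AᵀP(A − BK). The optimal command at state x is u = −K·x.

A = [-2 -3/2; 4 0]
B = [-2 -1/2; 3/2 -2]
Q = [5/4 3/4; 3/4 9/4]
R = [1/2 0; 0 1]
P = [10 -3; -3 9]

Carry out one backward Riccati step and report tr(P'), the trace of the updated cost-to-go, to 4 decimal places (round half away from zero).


5.7807

BᵀP = [-24.5000 19.5000; 1.0000 -16.5000]
S = R + BᵀPB = [1/2 0; 0 1] + [78.2500 -26.7500; -26.7500 32.5000] = [78.7500 -26.7500; -26.7500 33.5000]
BᵀPA = [127.0000 36.7500; -68.0000 -1.5000]
K = S⁻¹·BᵀPA = [1.2668 0.6195; -1.0183 0.4499]
A−BK = [0.0244 -0.0361; 0.0632 -0.0295]
AᵀP(A−BK) = [1.8720 -0.0823; -0.0823 0.4087]
P' = Q + AᵀP(A−BK) = [3.1220 0.6677; 0.6677 2.6587]
tr(P') = 5.7807


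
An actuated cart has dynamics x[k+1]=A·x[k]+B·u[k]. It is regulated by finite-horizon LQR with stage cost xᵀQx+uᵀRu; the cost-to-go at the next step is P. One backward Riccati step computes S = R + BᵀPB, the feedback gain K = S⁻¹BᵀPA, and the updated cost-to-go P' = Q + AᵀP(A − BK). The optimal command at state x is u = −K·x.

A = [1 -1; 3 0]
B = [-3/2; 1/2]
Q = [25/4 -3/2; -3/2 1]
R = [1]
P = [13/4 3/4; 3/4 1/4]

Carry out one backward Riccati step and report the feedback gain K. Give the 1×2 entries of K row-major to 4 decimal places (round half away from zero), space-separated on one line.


BᵀP = [-4.5000 -1.0000]
S = R + BᵀPB = [1] + [6.2500] = [7.2500]
BᵀPA = [-7.5000 4.5000]
K = S⁻¹·BᵀPA = [-1.0345 0.6207]
A−BK = [-0.5517 -0.0690; 3.5172 -0.3103]
AᵀP(A−BK) = [2.2414 -0.8448; -0.8448 0.4569]
P' = Q + AᵀP(A−BK) = [8.4914 -2.3448; -2.3448 1.4569]
tr(P') = 9.9483

-1.0345 0.6207


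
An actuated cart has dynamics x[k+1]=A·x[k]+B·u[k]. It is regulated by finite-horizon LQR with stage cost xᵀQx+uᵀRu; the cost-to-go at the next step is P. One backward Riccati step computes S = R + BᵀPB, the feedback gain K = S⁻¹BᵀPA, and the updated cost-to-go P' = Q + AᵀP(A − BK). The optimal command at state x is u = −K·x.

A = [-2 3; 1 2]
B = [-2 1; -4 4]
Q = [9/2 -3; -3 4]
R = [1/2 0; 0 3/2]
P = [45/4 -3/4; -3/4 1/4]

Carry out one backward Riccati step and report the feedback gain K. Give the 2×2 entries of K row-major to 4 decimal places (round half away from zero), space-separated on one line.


BᵀP = [-19.5000 0.5000; 8.2500 0.2500]
S = R + BᵀPB = [1/2 0; 0 3/2] + [37.0000 -17.5000; -17.5000 9.2500] = [37.5000 -17.5000; -17.5000 10.7500]
BᵀPA = [39.5000 -57.5000; -16.2500 25.2500]
K = S⁻¹·BᵀPA = [1.4477 -1.8194; 0.8452 -0.6129]
A−BK = [0.0503 -0.0258; 3.4103 -2.8258]
AᵀP(A−BK) = [4.7981 -4.3452; -4.3452 4.1129]
P' = Q + AᵀP(A−BK) = [9.2981 -7.3452; -7.3452 8.1129]
tr(P') = 17.4110

1.4477 -1.8194 0.8452 -0.6129


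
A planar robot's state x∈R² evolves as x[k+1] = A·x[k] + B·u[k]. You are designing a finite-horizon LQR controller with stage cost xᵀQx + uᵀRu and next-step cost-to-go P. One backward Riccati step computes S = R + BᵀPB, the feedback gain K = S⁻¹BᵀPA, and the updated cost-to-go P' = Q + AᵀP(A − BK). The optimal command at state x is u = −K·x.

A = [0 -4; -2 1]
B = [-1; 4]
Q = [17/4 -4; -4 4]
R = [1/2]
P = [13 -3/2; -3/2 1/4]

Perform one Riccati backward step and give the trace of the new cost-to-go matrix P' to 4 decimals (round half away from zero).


19.7627

BᵀP = [-19.0000 2.5000]
S = R + BᵀPB = [1/2] + [29.0000] = [29.5000]
BᵀPA = [-5.0000 78.5000]
K = S⁻¹·BᵀPA = [-0.1695 2.6610]
A−BK = [-0.1695 -1.3390; -1.3220 -9.6441]
AᵀP(A−BK) = [0.1525 0.8051; 0.8051 11.3602]
P' = Q + AᵀP(A−BK) = [4.4025 -3.1949; -3.1949 15.3602]
tr(P') = 19.7627


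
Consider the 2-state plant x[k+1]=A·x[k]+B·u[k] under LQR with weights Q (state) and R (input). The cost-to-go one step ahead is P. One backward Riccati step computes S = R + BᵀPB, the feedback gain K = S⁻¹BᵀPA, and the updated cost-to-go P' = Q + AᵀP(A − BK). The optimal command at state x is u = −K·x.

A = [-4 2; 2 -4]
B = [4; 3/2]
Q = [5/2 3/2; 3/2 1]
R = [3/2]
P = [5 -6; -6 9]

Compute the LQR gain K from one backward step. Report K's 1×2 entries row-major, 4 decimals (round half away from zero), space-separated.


BᵀP = [11.0000 -10.5000]
S = R + BᵀPB = [3/2] + [28.2500] = [29.7500]
BᵀPA = [-65.0000 64.0000]
K = S⁻¹·BᵀPA = [-2.1849 2.1513]
A−BK = [4.7395 -6.6050; 5.2773 -7.2269]
AᵀP(A−BK) = [69.9832 -92.1681; -92.1681 122.3193]
P' = Q + AᵀP(A−BK) = [72.4832 -90.6681; -90.6681 123.3193]
tr(P') = 195.8025

-2.1849 2.1513


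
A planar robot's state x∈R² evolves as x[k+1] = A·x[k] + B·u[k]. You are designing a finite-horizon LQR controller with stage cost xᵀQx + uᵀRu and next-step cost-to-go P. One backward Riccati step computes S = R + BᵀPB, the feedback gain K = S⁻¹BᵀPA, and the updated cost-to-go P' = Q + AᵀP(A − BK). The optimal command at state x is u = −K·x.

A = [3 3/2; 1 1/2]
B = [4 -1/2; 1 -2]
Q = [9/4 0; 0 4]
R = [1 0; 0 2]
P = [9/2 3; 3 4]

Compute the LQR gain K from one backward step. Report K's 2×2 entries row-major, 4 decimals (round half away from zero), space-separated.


0.7236 0.3618 -0.1391 -0.0696

BᵀP = [21.0000 16.0000; -8.2500 -9.5000]
S = R + BᵀPB = [1 0; 0 2] + [100.0000 -42.5000; -42.5000 23.1250] = [101.0000 -42.5000; -42.5000 25.1250]
BᵀPA = [79.0000 39.5000; -34.2500 -17.1250]
K = S⁻¹·BᵀPA = [0.7236 0.3618; -0.1391 -0.0696]
A−BK = [0.0359 0.0179; -0.0019 -0.0009]
AᵀP(A−BK) = [0.5678 0.2839; 0.2839 0.1419]
P' = Q + AᵀP(A−BK) = [2.8178 0.2839; 0.2839 4.1419]
tr(P') = 6.9597
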